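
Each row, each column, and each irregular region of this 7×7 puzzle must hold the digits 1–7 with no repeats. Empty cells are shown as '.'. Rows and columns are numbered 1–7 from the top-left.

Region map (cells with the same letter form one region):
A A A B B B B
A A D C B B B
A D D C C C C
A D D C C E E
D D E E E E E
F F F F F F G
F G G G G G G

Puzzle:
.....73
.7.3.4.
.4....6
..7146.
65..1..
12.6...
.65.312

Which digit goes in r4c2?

r1c2 = 1: row 1 has {3,7}; col 2 has {2,4,5,6,7}; region has {7} → only 1 remains.
r4c2 = 3: row 4 has {1,4,6,7}; col 2 has {1,2,4,5,6,7}; region has {4,5,6,7} → only 3 remains.

3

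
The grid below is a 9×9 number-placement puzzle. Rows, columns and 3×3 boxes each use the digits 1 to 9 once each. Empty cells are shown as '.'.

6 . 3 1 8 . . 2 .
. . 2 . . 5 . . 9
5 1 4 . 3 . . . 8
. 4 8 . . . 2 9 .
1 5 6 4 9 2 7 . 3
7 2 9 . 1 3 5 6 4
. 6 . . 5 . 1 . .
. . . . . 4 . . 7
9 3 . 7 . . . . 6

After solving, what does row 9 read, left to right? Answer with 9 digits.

935721846

R1C7 = 4: row 1 has {1,2,3,6,8}; col 7 has {1,2,5,7}; box has {2,8,9} → only 4 remains.
R1C9 = 5: row 1 has {1,2,3,4,6,8}; col 9 has {3,4,6,7,8,9}; box has {2,4,8,9} → only 5 remains.
R2C1 = 8: row 2 has {2,5,9}; col 1 has {1,5,6,7,9}; box has {1,2,3,4,5,6} → only 8 remains.
R2C2 = 7: row 2 has {2,5,8,9}; col 2 has {1,2,3,4,5,6}; box has {1,2,3,4,5,6,8} → only 7 remains.
R2C4 = 6: row 2 has {2,5,7,8,9}; col 4 has {1,4,7}; box has {1,3,5,8} → only 6 remains.
R2C5 = 4: row 2 has {2,5,6,7,8,9}; col 5 has {1,3,5,8,9}; box has {1,3,5,6,8} → only 4 remains.
R2C7 = 3: row 2 has {2,4,5,6,7,8,9}; col 7 has {1,2,4,5,7}; box has {2,4,5,8,9} → only 3 remains.
R2C8 = 1: row 2 has {2,3,4,5,6,7,8,9}; col 8 has {2,6,9}; box has {2,3,4,5,8,9} → only 1 remains.
R3C7 = 6: row 3 has {1,3,4,5,8}; col 7 has {1,2,3,4,5,7}; box has {1,2,3,4,5,8,9} → only 6 remains.
R3C8 = 7: row 3 has {1,3,4,5,6,8}; col 8 has {1,2,6,9}; box has {1,2,3,4,5,6,8,9} → only 7 remains.
R4C1 = 3: row 4 has {2,4,8,9}; col 1 has {1,5,6,7,8,9}; box has {1,2,4,5,6,7,8,9} → only 3 remains.
R4C4 = 5: row 4 has {2,3,4,8,9}; col 4 has {1,4,6,7}; box has {1,2,3,4,9} → only 5 remains.
R4C9 = 1: row 4 has {2,3,4,5,8,9}; col 9 has {3,4,5,6,7,8,9}; box has {2,3,4,5,6,7,9} → only 1 remains.
R5C8 = 8: row 5 has {1,2,3,4,5,6,7,9}; col 8 has {1,2,6,7,9}; box has {1,2,3,4,5,6,7,9} → only 8 remains.
R6C4 = 8: row 6 has {1,2,3,4,5,6,7,9}; col 4 has {1,4,5,6,7}; box has {1,2,3,4,5,9} → only 8 remains.
R7C3 = 7: row 7 has {1,5,6}; col 3 has {2,3,4,6,8,9}; box has {3,6,9} → only 7 remains.
R7C9 = 2: row 7 has {1,5,6,7}; col 9 has {1,3,4,5,6,7,8,9}; box has {1,6,7} → only 2 remains.
R8C1 = 2: row 8 has {4,7}; col 1 has {1,3,5,6,7,8,9}; box has {3,6,7,9} → only 2 remains.
R8C2 = 8: row 8 has {2,4,7}; col 2 has {1,2,3,4,5,6,7}; box has {2,3,6,7,9} → only 8 remains.
R8C5 = 6: row 8 has {2,4,7,8}; col 5 has {1,3,4,5,8,9}; box has {4,5,7} → only 6 remains.
R8C7 = 9: row 8 has {2,4,6,7,8}; col 7 has {1,2,3,4,5,6,7}; box has {1,2,6,7} → only 9 remains.
R9C5 = 2: row 9 has {3,6,7,9}; col 5 has {1,3,4,5,6,8,9}; box has {4,5,6,7} → only 2 remains.
R9C7 = 8: row 9 has {2,3,6,7,9}; col 7 has {1,2,3,4,5,6,7,9}; box has {1,2,6,7,9} → only 8 remains.
R1C2 = 9: row 1 has {1,2,3,4,5,6,8}; col 2 has {1,2,3,4,5,6,7,8}; box has {1,2,3,4,5,6,7,8} → only 9 remains.
R1C6 = 7: row 1 has {1,2,3,4,5,6,8,9}; col 6 has {2,3,4,5}; box has {1,3,4,5,6,8} → only 7 remains.
R3C6 = 9: row 3 has {1,3,4,5,6,7,8}; col 6 has {2,3,4,5,7}; box has {1,3,4,5,6,7,8} → only 9 remains.
R4C5 = 7: row 4 has {1,2,3,4,5,8,9}; col 5 has {1,2,3,4,5,6,8,9}; box has {1,2,3,4,5,8,9} → only 7 remains.
R4C6 = 6: row 4 has {1,2,3,4,5,7,8,9}; col 6 has {2,3,4,5,7,9}; box has {1,2,3,4,5,7,8,9} → only 6 remains.
R7C1 = 4: row 7 has {1,2,5,6,7}; col 1 has {1,2,3,5,6,7,8,9}; box has {2,3,6,7,8,9} → only 4 remains.
R7C6 = 8: row 7 has {1,2,4,5,6,7}; col 6 has {2,3,4,5,6,7,9}; box has {2,4,5,6,7} → only 8 remains.
R7C8 = 3: row 7 has {1,2,4,5,6,7,8}; col 8 has {1,2,6,7,8,9}; box has {1,2,6,7,8,9} → only 3 remains.
R8C4 = 3: row 8 has {2,4,6,7,8,9}; col 4 has {1,4,5,6,7,8}; box has {2,4,5,6,7,8} → only 3 remains.
R8C8 = 5: row 8 has {2,3,4,6,7,8,9}; col 8 has {1,2,3,6,7,8,9}; box has {1,2,3,6,7,8,9} → only 5 remains.
R9C6 = 1: row 9 has {2,3,6,7,8,9}; col 6 has {2,3,4,5,6,7,8,9}; box has {2,3,4,5,6,7,8} → only 1 remains.
R9C8 = 4: row 9 has {1,2,3,6,7,8,9}; col 8 has {1,2,3,5,6,7,8,9}; box has {1,2,3,5,6,7,8,9} → only 4 remains.
R3C4 = 2: row 3 has {1,3,4,5,6,7,8,9}; col 4 has {1,3,4,5,6,7,8}; box has {1,3,4,5,6,7,8,9} → only 2 remains.
R7C4 = 9: row 7 has {1,2,3,4,5,6,7,8}; col 4 has {1,2,3,4,5,6,7,8}; box has {1,2,3,4,5,6,7,8} → only 9 remains.
R8C3 = 1: row 8 has {2,3,4,5,6,7,8,9}; col 3 has {2,3,4,6,7,8,9}; box has {2,3,4,6,7,8,9} → only 1 remains.
R9C3 = 5: row 9 has {1,2,3,4,6,7,8,9}; col 3 has {1,2,3,4,6,7,8,9}; box has {1,2,3,4,6,7,8,9} → only 5 remains.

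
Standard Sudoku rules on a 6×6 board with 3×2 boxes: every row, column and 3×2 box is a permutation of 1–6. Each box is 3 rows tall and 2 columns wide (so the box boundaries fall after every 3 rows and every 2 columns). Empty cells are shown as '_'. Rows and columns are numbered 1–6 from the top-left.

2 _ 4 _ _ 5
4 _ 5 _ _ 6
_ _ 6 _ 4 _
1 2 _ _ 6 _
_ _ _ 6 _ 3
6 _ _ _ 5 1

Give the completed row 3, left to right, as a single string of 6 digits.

row 3, column 6 = 2: row 3 has {4,6}; col 6 has {1,3,5,6}; box has {4,5,6} → only 2 remains.
row 4, column 3 = 3: row 4 has {1,2,6}; col 3 has {4,5,6}; box has {6} → only 3 remains.
row 4, column 6 = 4: row 4 has {1,2,3,6}; col 6 has {1,2,3,5,6}; box has {1,3,5,6} → only 4 remains.
row 5, column 1 = 5: row 5 has {3,6}; col 1 has {1,2,4,6}; box has {1,2,6} → only 5 remains.
row 5, column 2 = 4: row 5 has {3,5,6}; col 2 has {2}; box has {1,2,5,6} → only 4 remains.
row 5, column 5 = 2: row 5 has {3,4,5,6}; col 5 has {4,5,6}; box has {1,3,4,5,6} → only 2 remains.
row 6, column 2 = 3: row 6 has {1,5,6}; col 2 has {2,4}; box has {1,2,4,5,6} → only 3 remains.
row 6, column 3 = 2: row 6 has {1,3,5,6}; col 3 has {3,4,5,6}; box has {3,6} → only 2 remains.
row 6, column 4 = 4: row 6 has {1,2,3,5,6}; col 4 has {6}; box has {2,3,6} → only 4 remains.
row 2, column 2 = 1: row 2 has {4,5,6}; col 2 has {2,3,4}; box has {2,4} → only 1 remains.
row 2, column 5 = 3: row 2 has {1,4,5,6}; col 5 has {2,4,5,6}; box has {2,4,5,6} → only 3 remains.
row 3, column 1 = 3: row 3 has {2,4,6}; col 1 has {1,2,4,5,6}; box has {1,2,4} → only 3 remains.
row 3, column 2 = 5: row 3 has {2,3,4,6}; col 2 has {1,2,3,4}; box has {1,2,3,4} → only 5 remains.
row 3, column 4 = 1: row 3 has {2,3,4,5,6}; col 4 has {4,6}; box has {4,5,6} → only 1 remains.

356142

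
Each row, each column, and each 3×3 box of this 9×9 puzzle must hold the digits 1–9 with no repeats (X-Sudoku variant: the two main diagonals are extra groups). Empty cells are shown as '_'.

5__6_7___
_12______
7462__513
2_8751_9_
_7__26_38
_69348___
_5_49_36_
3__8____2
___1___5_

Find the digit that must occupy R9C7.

8

R1C3 = 3: row 1 has {5,6,7}; col 3 has {2,6,8,9}; box has {1,2,4,5,6,7} → only 3 remains.
R3C5 = 8: row 3 has {1,2,3,4,5,6,7}; col 5 has {2,4,5,9}; box has {2,6,7} → only 8 remains.
R3C6 = 9: row 3 has {1,2,3,4,5,6,7,8}; col 6 has {1,6,7,8}; box has {2,6,7,8} → only 9 remains.
R4C2 = 3: row 4 has {1,2,5,7,8,9}; col 2 has {1,4,5,6,7}; box has {2,6,7,8,9} → only 3 remains.
R5C4 = 9: row 5 has {2,3,6,7,8}; col 4 has {1,2,3,4,6,7,8}; box has {1,2,3,4,5,6,7,8} → only 9 remains.
R6C1 = 1: row 6 has {3,4,6,8,9}; col 1 has {2,3,5,7}; box has {2,3,6,7,8,9} → only 1 remains.
R7C1 = 8: row 7 has {3,4,5,6,9}; col 1 has {1,2,3,5,7}; box has {3,5} → only 8 remains.
R7C3 = 7: row 7 has {3,4,5,6,8,9}; col 3 has {2,3,6,8,9}; box has {3,5,8}; anti-diagonal has {1,2,3,5} → only 7 remains.
R7C6 = 2: row 7 has {3,4,5,6,7,8,9}; col 6 has {1,6,7,8,9}; box has {1,4,8,9} → only 2 remains.
R7C9 = 1: row 7 has {2,3,4,5,6,7,8,9}; col 9 has {2,3,8}; box has {2,3,5,6} → only 1 remains.
R8C2 = 9: row 8 has {2,3,8}; col 2 has {1,3,4,5,6,7}; box has {3,5,7,8}; anti-diagonal has {1,2,3,5,7} → only 9 remains.
R8C6 = 5: row 8 has {2,3,8,9}; col 6 has {1,2,6,7,8,9}; box has {1,2,4,8,9} → only 5 remains.
R8C8 = 4: row 8 has {2,3,5,8,9}; col 8 has {1,3,5,6,9}; box has {1,2,3,5,6}; main diagonal has {1,2,3,5,6,7,8} → only 4 remains.
R9C2 = 2: row 9 has {1,5}; col 2 has {1,3,4,5,6,7,9}; box has {3,5,7,8,9} → only 2 remains.
R9C3 = 4: row 9 has {1,2,5}; col 3 has {2,3,6,7,8,9}; box has {2,3,5,7,8,9} → only 4 remains.
R9C6 = 3: row 9 has {1,2,4,5}; col 6 has {1,2,5,6,7,8,9}; box has {1,2,4,5,8,9} → only 3 remains.
R9C9 = 9: row 9 has {1,2,3,4,5}; col 9 has {1,2,3,8}; box has {1,2,3,4,5,6}; main diagonal has {1,2,3,4,5,6,7,8} → only 9 remains.
R1C2 = 8: row 1 has {3,5,6,7}; col 2 has {1,2,3,4,5,6,7,9}; box has {1,2,3,4,5,6,7} → only 8 remains.
R1C5 = 1: row 1 has {3,5,6,7,8}; col 5 has {2,4,5,8,9}; box has {2,6,7,8,9} → only 1 remains.
R1C8 = 2: row 1 has {1,3,5,6,7,8}; col 8 has {1,3,4,5,6,9}; box has {1,3,5} → only 2 remains.
R1C9 = 4: row 1 has {1,2,3,5,6,7,8}; col 9 has {1,2,3,8,9}; box has {1,2,3,5}; anti-diagonal has {1,2,3,5,7,9} → only 4 remains.
R2C1 = 9: row 2 has {1,2}; col 1 has {1,2,3,5,7,8}; box has {1,2,3,4,5,6,7,8} → only 9 remains.
R2C4 = 5: row 2 has {1,2,9}; col 4 has {1,2,3,4,6,7,8,9}; box has {1,2,6,7,8,9} → only 5 remains.
R2C5 = 3: row 2 has {1,2,5,9}; col 5 has {1,2,4,5,8,9}; box has {1,2,5,6,7,8,9} → only 3 remains.
R2C6 = 4: row 2 has {1,2,3,5,9}; col 6 has {1,2,3,5,6,7,8,9}; box has {1,2,3,5,6,7,8,9} → only 4 remains.
R2C8 = 8: row 2 has {1,2,3,4,5,9}; col 8 has {1,2,3,4,5,6,9}; box has {1,2,3,4,5}; anti-diagonal has {1,2,3,4,5,7,9} → only 8 remains.
R4C9 = 6: row 4 has {1,2,3,5,7,8,9}; col 9 has {1,2,3,4,8,9}; box has {3,8,9} → only 6 remains.
R5C1 = 4: row 5 has {2,3,6,7,8,9}; col 1 has {1,2,3,5,7,8,9}; box has {1,2,3,6,7,8,9} → only 4 remains.
R5C3 = 5: row 5 has {2,3,4,6,7,8,9}; col 3 has {2,3,4,6,7,8,9}; box has {1,2,3,4,6,7,8,9} → only 5 remains.
R5C7 = 1: row 5 has {2,3,4,5,6,7,8,9}; col 7 has {3,5}; box has {3,6,8,9} → only 1 remains.
R6C8 = 7: row 6 has {1,3,4,6,8,9}; col 8 has {1,2,3,4,5,6,8,9}; box has {1,3,6,8,9} → only 7 remains.
R6C9 = 5: row 6 has {1,3,4,6,7,8,9}; col 9 has {1,2,3,4,6,8,9}; box has {1,3,6,7,8,9} → only 5 remains.
R8C3 = 1: row 8 has {2,3,4,5,8,9}; col 3 has {2,3,4,5,6,7,8,9}; box has {2,3,4,5,7,8,9} → only 1 remains.
R8C7 = 7: row 8 has {1,2,3,4,5,8,9}; col 7 has {1,3,5}; box has {1,2,3,4,5,6,9} → only 7 remains.
R9C1 = 6: row 9 has {1,2,3,4,5,9}; col 1 has {1,2,3,4,5,7,8,9}; box has {1,2,3,4,5,7,8,9}; anti-diagonal has {1,2,3,4,5,7,8,9} → only 6 remains.
R9C5 = 7: row 9 has {1,2,3,4,5,6,9}; col 5 has {1,2,3,4,5,8,9}; box has {1,2,3,4,5,8,9} → only 7 remains.
R9C7 = 8: row 9 has {1,2,3,4,5,6,7,9}; col 7 has {1,3,5,7}; box has {1,2,3,4,5,6,7,9} → only 8 remains.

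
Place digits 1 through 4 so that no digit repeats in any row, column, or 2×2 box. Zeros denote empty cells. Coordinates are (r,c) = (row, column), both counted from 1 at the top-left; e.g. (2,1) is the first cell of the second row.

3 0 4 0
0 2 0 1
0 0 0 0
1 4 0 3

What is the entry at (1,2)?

(1,2) = 1: row 1 has {3,4}; col 2 has {2,4}; box has {2,3} → only 1 remains.

1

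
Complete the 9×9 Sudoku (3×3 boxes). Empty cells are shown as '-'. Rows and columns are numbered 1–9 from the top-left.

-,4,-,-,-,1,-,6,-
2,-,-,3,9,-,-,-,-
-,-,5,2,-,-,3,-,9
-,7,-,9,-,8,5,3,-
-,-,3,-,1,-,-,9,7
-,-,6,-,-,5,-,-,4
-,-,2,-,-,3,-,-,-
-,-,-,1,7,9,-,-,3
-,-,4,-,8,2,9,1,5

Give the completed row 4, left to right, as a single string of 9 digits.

r1c5 = 5: row 1 has {1,4,6}; col 5 has {1,7,8,9}; box has {1,2,3,9} → only 5 remains.
r4c3 = 1: row 4 has {3,5,7,8,9}; col 3 has {2,3,4,5,6}; box has {3,6,7} → only 1 remains.
r6c4 = 7: row 6 has {4,5,6}; col 4 has {1,2,3,9}; box has {1,5,8,9} → only 7 remains.
r8c3 = 8: row 8 has {1,3,7,9}; col 3 has {1,2,3,4,5,6}; box has {2,4} → only 8 remains.
r9c4 = 6: row 9 has {1,2,4,5,8,9}; col 4 has {1,2,3,7,9}; box has {1,2,3,7,8,9} → only 6 remains.
r1c4 = 8: row 1 has {1,4,5,6}; col 4 has {1,2,3,6,7,9}; box has {1,2,3,5,9} → only 8 remains.
r1c9 = 2: row 1 has {1,4,5,6,8}; col 9 has {3,4,5,7,9}; box has {3,6,9} → only 2 remains.
r2c3 = 7: row 2 has {2,3,9}; col 3 has {1,2,3,4,5,6,8}; box has {2,4,5} → only 7 remains.
r4c1 = 4: row 4 has {1,3,5,7,8,9}; col 1 has {2}; box has {1,3,6,7} → only 4 remains.
r4c9 = 6: row 4 has {1,3,4,5,7,8,9}; col 9 has {2,3,4,5,7,9}; box has {3,4,5,7,9} → only 6 remains.
r5c4 = 4: row 5 has {1,3,7,9}; col 4 has {1,2,3,6,7,8,9}; box has {1,5,7,8,9} → only 4 remains.
r5c6 = 6: row 5 has {1,3,4,7,9}; col 6 has {1,2,3,5,8,9}; box has {1,4,5,7,8,9} → only 6 remains.
r7c4 = 5: row 7 has {2,3}; col 4 has {1,2,3,4,6,7,8,9}; box has {1,2,3,6,7,8,9} → only 5 remains.
r7c5 = 4: row 7 has {2,3,5}; col 5 has {1,5,7,8,9}; box has {1,2,3,5,6,7,8,9} → only 4 remains.
r7c9 = 8: row 7 has {2,3,4,5}; col 9 has {2,3,4,5,6,7,9}; box has {1,3,5,9} → only 8 remains.
r9c2 = 3: row 9 has {1,2,4,5,6,8,9}; col 2 has {4,7}; box has {2,4,8} → only 3 remains.
r1c3 = 9: row 1 has {1,2,4,5,6,8}; col 3 has {1,2,3,4,5,6,7,8}; box has {2,4,5,7} → only 9 remains.
r1c7 = 7: row 1 has {1,2,4,5,6,8,9}; col 7 has {3,5,9}; box has {2,3,6,9} → only 7 remains.
r2c6 = 4: row 2 has {2,3,7,9}; col 6 has {1,2,3,5,6,8,9}; box has {1,2,3,5,8,9} → only 4 remains.
r2c9 = 1: row 2 has {2,3,4,7,9}; col 9 has {2,3,4,5,6,7,8,9}; box has {2,3,6,7,9} → only 1 remains.
r3c5 = 6: row 3 has {2,3,5,9}; col 5 has {1,4,5,7,8,9}; box has {1,2,3,4,5,8,9} → only 6 remains.
r3c6 = 7: row 3 has {2,3,5,6,9}; col 6 has {1,2,3,4,5,6,8,9}; box has {1,2,3,4,5,6,8,9} → only 7 remains.
r4c5 = 2: row 4 has {1,3,4,5,6,7,8,9}; col 5 has {1,4,5,6,7,8,9}; box has {1,4,5,6,7,8,9} → only 2 remains.

471928536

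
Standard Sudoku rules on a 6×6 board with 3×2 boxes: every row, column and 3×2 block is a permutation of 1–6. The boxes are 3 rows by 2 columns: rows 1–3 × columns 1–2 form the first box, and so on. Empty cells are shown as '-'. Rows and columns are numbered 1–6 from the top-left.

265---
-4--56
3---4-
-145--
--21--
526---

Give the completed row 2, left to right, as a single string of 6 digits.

r2c1 = 1: row 2 has {4,5,6}; col 1 has {2,3,5}; box has {2,3,4,6} → only 1 remains.
r2c3 = 3: row 2 has {1,4,5,6}; col 3 has {2,4,5,6}; box has {5} → only 3 remains.
r2c4 = 2: row 2 has {1,3,4,5,6}; col 4 has {1,5}; box has {3,5} → only 2 remains.

143256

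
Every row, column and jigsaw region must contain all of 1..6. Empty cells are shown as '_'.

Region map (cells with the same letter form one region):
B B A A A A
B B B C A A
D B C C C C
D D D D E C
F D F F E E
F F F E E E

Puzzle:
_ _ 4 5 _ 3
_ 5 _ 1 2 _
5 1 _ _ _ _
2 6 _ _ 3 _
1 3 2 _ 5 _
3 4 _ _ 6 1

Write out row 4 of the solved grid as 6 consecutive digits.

261435

R1C1 = 6: row 1 has {3,4,5}; col 1 has {1,2,3,5}; region has {1,5} → only 6 remains.
R1C2 = 2: row 1 has {3,4,5,6}; col 2 has {1,3,4,5,6}; region has {1,5,6} → only 2 remains.
R1C5 = 1: row 1 has {2,3,4,5,6}; col 5 has {2,3,5,6}; region has {2,3,4,5} → only 1 remains.
R2C1 = 4: row 2 has {1,2,5}; col 1 has {1,2,3,5,6}; region has {1,2,5,6} → only 4 remains.
R2C3 = 3: row 2 has {1,2,4,5}; col 3 has {2,4}; region has {1,2,4,5,6} → only 3 remains.
R2C6 = 6: row 2 has {1,2,3,4,5}; col 6 has {1,3}; region has {1,2,3,4,5} → only 6 remains.
R3C3 = 6: row 3 has {1,5}; col 3 has {2,3,4}; region has {1} → only 6 remains.
R3C5 = 4: row 3 has {1,5,6}; col 5 has {1,2,3,5,6}; region has {1,6} → only 4 remains.
R3C6 = 2: row 3 has {1,4,5,6}; col 6 has {1,3,6}; region has {1,4,6} → only 2 remains.
R4C3 = 1: row 4 has {2,3,6}; col 3 has {2,3,4,6}; region has {2,3,5,6} → only 1 remains.
R4C4 = 4: row 4 has {1,2,3,6}; col 4 has {1,5}; region has {1,2,3,5,6} → only 4 remains.
R4C6 = 5: row 4 has {1,2,3,4,6}; col 6 has {1,2,3,6}; region has {1,2,4,6} → only 5 remains.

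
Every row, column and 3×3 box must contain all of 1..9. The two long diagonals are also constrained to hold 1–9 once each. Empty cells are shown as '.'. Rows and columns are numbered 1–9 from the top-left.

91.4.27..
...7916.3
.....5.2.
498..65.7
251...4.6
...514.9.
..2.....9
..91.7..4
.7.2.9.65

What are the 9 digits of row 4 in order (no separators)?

498326517

R1C9 = 8: row 1 has {1,2,4,7,9}; col 9 has {3,4,5,6,7,9}; box has {2,3,6,7}; anti-diagonal has {2,5,6} → only 8 remains.
R2C8 = 4: row 2 has {1,3,6,7,9}; col 8 has {2,6,9}; box has {2,3,6,7,8}; anti-diagonal has {2,5,6,8} → only 4 remains.
R3C9 = 1: row 3 has {2,5}; col 9 has {3,4,5,6,7,8,9}; box has {2,3,4,6,7,8} → only 1 remains.
R4C4 = 3: row 4 has {4,5,6,7,8,9}; col 4 has {1,2,4,5,7}; box has {1,4,5,6}; main diagonal has {4,5,9} → only 3 remains.
R4C5 = 2: row 4 has {3,4,5,6,7,8,9}; col 5 has {1,9}; box has {1,3,4,5,6} → only 2 remains.
R4C8 = 1: row 4 has {2,3,4,5,6,7,8,9}; col 8 has {2,4,6,9}; box has {4,5,6,7,9} → only 1 remains.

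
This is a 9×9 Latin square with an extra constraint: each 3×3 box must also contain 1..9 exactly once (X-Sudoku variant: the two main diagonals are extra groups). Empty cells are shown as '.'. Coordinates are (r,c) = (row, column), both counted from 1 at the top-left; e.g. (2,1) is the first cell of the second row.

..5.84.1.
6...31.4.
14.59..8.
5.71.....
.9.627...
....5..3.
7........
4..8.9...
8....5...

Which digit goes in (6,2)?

(3,3) = 3 (sole candidate).
(4,5) = 4 (sole candidate).
(4,6) = 3 (sole candidate).
(5,1) = 3 (sole candidate).
(5,8) = 5 (sole candidate).
(6,1) = 2 (sole candidate).
(6,4) = 9 (sole candidate).
(6,6) = 8 (sole candidate).
(1,1) = 9 (sole candidate).
(2,2) = 7 (sole candidate).
(2,4) = 2 (sole candidate).
(3,6) = 6 (sole candidate).
(3,7) = 7 (sole candidate).
(3,9) = 2 (sole candidate).
(7,6) = 2 (sole candidate).
(8,8) = 6 (sole candidate).
(9,9) = 4 (sole candidate).
(1,2) = 2 (sole candidate).
(1,4) = 7 (sole candidate).
(1,9) = 6 (sole candidate).
(2,3) = 8 (sole candidate).
(7,3) = 1 (sole candidate).
(7,5) = 6 (sole candidate).
(7,7) = 5 (sole candidate).
(7,8) = 9 (sole candidate).
(8,2) = 5 (sole candidate).
(8,3) = 2 (sole candidate).
(9,4) = 3 (sole candidate).
(1,7) = 3 (sole candidate).
(2,7) = 9 (sole candidate).
(2,9) = 5 (sole candidate).
(4,8) = 2 (sole candidate).
(5,3) = 4 (sole candidate).
(6,3) = 6 (sole candidate).
(7,2) = 3 (sole candidate).
(7,4) = 4 (sole candidate).
(7,9) = 8 (sole candidate).
(8,7) = 1 (sole candidate).
(9,2) = 6 (sole candidate).
(9,3) = 9 (sole candidate).
(9,7) = 2 (sole candidate).
(9,8) = 7 (sole candidate).
(4,2) = 8 (sole candidate).
(4,7) = 6 (sole candidate).
(4,9) = 9 (sole candidate).
(5,7) = 8 (sole candidate).
(5,9) = 1 (sole candidate).
(6,2) = 1: row 6 has {2,3,5,6,8,9}; col 2 has {2,3,4,5,6,7,8,9}; box has {2,3,4,5,6,7,8,9} → only 1 remains.

1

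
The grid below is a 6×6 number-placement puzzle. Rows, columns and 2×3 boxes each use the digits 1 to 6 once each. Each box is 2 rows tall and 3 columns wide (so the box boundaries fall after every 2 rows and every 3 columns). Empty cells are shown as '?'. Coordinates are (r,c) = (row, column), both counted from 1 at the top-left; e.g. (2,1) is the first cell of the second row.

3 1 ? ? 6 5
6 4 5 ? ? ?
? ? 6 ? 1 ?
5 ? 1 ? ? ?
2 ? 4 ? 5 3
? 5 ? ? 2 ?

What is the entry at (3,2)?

3

(1,3) = 2 (sole candidate).
(1,4) = 4 (sole candidate).
(2,5) = 3 (sole candidate).
(3,1) = 4 (sole candidate).
(3,6) = 2 (sole candidate).
(4,5) = 4 (sole candidate).
(4,6) = 6 (sole candidate).
(5,2) = 6 (sole candidate).
(5,4) = 1 (sole candidate).
(6,1) = 1 (sole candidate).
(6,3) = 3 (sole candidate).
(6,4) = 6 (sole candidate).
(6,6) = 4 (sole candidate).
(2,4) = 2 (sole candidate).
(2,6) = 1 (sole candidate).
(3,2) = 3: row 3 has {1,2,4,6}; col 2 has {1,4,5,6}; box has {1,4,5,6} → only 3 remains.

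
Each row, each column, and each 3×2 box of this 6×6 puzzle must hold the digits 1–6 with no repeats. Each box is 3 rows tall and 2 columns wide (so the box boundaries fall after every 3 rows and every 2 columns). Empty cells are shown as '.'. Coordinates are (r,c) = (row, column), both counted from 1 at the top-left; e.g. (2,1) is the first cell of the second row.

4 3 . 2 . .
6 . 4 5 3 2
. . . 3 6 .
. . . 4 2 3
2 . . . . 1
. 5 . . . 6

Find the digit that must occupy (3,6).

4

(1,6) = 5 (sole candidate).
(2,2) = 1 (sole candidate).
(3,1) = 5 (sole candidate).
(3,2) = 2 (sole candidate).
(3,3) = 1 (sole candidate).
(3,6) = 4: row 3 has {1,2,3,5,6}; col 6 has {1,2,3,5,6}; box has {2,3,5,6} → only 4 remains.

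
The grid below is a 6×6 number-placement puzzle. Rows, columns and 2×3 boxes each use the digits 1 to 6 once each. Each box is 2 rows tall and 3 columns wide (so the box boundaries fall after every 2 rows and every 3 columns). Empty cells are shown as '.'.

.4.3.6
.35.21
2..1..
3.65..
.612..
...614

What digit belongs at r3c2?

5

r1c1 = 1 (sole candidate).
r1c3 = 2 (sole candidate).
r1c5 = 5 (sole candidate).
r2c1 = 6 (sole candidate).
r2c4 = 4 (sole candidate).
r3c2 = 5: row 3 has {1,2}; col 2 has {3,4,6}; box has {2,3,6} → only 5 remains.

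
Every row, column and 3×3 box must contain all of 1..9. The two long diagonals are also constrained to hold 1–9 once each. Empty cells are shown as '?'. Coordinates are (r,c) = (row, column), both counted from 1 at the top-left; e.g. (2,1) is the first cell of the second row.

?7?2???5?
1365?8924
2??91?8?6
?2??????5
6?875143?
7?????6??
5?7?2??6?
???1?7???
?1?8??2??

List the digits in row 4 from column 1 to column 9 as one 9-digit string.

(2,5) = 7: row 2 has {1,2,3,4,5,6,8,9}; col 5 has {1,2,5}; box has {1,2,5,8,9} → only 7 remains.
(3,3) = 4: row 3 has {1,2,6,8,9}; col 3 has {6,7,8}; box has {1,2,3,6,7}; main diagonal has {3,5} → only 4 remains.
(3,6) = 3: row 3 has {1,2,4,6,8,9}; col 6 has {1,7,8}; box has {1,2,5,7,8,9} → only 3 remains.
(3,8) = 7: row 3 has {1,2,3,4,6,8,9}; col 8 has {2,3,5,6}; box has {2,4,5,6,8,9} → only 7 remains.
(4,4) = 6: row 4 has {2,5}; col 4 has {1,2,5,7,8,9}; box has {1,5,7}; main diagonal has {3,4,5} → only 6 remains.
(5,2) = 9: row 5 has {1,3,4,5,6,7,8}; col 2 has {1,2,3,7}; box has {2,6,7,8} → only 9 remains.
(5,9) = 2: row 5 has {1,3,4,5,6,7,8,9}; col 9 has {4,5,6}; box has {3,4,5,6} → only 2 remains.
(7,7) = 1: row 7 has {2,5,6,7}; col 7 has {2,4,6,8,9}; box has {2,6}; main diagonal has {3,4,5,6} → only 1 remains.
(1,3) = 9: row 1 has {2,5,7}; col 3 has {4,6,7,8}; box has {1,2,3,4,6,7} → only 9 remains.
(1,7) = 3: row 1 has {2,5,7,9}; col 7 has {1,2,4,6,8,9}; box has {2,4,5,6,7,8,9} → only 3 remains.
(1,9) = 1: row 1 has {2,3,5,7,9}; col 9 has {2,4,5,6}; box has {2,3,4,5,6,7,8,9}; anti-diagonal has {2,5,7,8} → only 1 remains.
(3,2) = 5: row 3 has {1,2,3,4,6,7,8,9}; col 2 has {1,2,3,7,9}; box has {1,2,3,4,6,7,9} → only 5 remains.
(4,7) = 7: row 4 has {2,5,6}; col 7 has {1,2,3,4,6,8,9}; box has {2,3,4,5,6} → only 7 remains.
(6,2) = 4: row 6 has {6,7}; col 2 has {1,2,3,5,7,9}; box has {2,6,7,8,9} → only 4 remains.
(6,4) = 3: row 6 has {4,6,7}; col 4 has {1,2,5,6,7,8,9}; box has {1,5,6,7}; anti-diagonal has {1,2,5,7,8} → only 3 remains.
(7,2) = 8: row 7 has {1,2,5,6,7}; col 2 has {1,2,3,4,5,7,9}; box has {1,5,7} → only 8 remains.
(7,4) = 4: row 7 has {1,2,5,6,7,8}; col 4 has {1,2,3,5,6,7,8,9}; box has {1,2,7,8} → only 4 remains.
(7,6) = 9: row 7 has {1,2,4,5,6,7,8}; col 6 has {1,3,7,8}; box has {1,2,4,7,8} → only 9 remains.
(7,9) = 3: row 7 has {1,2,4,5,6,7,8,9}; col 9 has {1,2,4,5,6}; box has {1,2,6} → only 3 remains.
(8,2) = 6: row 8 has {1,7}; col 2 has {1,2,3,4,5,7,8,9}; box has {1,5,7,8}; anti-diagonal has {1,2,3,5,7,8} → only 6 remains.
(8,5) = 3: row 8 has {1,6,7}; col 5 has {1,2,5,7}; box has {1,2,4,7,8,9} → only 3 remains.
(8,7) = 5: row 8 has {1,3,6,7}; col 7 has {1,2,3,4,6,7,8,9}; box has {1,2,3,6} → only 5 remains.
(9,3) = 3: row 9 has {1,2,8}; col 3 has {4,6,7,8,9}; box has {1,5,6,7,8} → only 3 remains.
(9,5) = 6: row 9 has {1,2,3,8}; col 5 has {1,2,3,5,7}; box has {1,2,3,4,7,8,9} → only 6 remains.
(9,6) = 5: row 9 has {1,2,3,6,8}; col 6 has {1,3,7,8,9}; box has {1,2,3,4,6,7,8,9} → only 5 remains.
(1,1) = 8: row 1 has {1,2,3,5,7,9}; col 1 has {1,2,5,6,7}; box has {1,2,3,4,5,6,7,9}; main diagonal has {1,3,4,5,6} → only 8 remains.
(1,5) = 4: row 1 has {1,2,3,5,7,8,9}; col 5 has {1,2,3,5,6,7}; box has {1,2,3,5,7,8,9} → only 4 remains.
(1,6) = 6: row 1 has {1,2,3,4,5,7,8,9}; col 6 has {1,3,5,7,8,9}; box has {1,2,3,4,5,7,8,9} → only 6 remains.
(4,1) = 3: row 4 has {2,5,6,7}; col 1 has {1,2,5,6,7,8}; box has {2,4,6,7,8,9} → only 3 remains.
(4,3) = 1: row 4 has {2,3,5,6,7}; col 3 has {3,4,6,7,8,9}; box has {2,3,4,6,7,8,9} → only 1 remains.
(4,6) = 4: row 4 has {1,2,3,5,6,7}; col 6 has {1,3,5,6,7,8,9}; box has {1,3,5,6,7}; anti-diagonal has {1,2,3,5,6,7,8} → only 4 remains.
(6,3) = 5: row 6 has {3,4,6,7}; col 3 has {1,3,4,6,7,8,9}; box has {1,2,3,4,6,7,8,9} → only 5 remains.
(6,6) = 2: row 6 has {3,4,5,6,7}; col 6 has {1,3,4,5,6,7,8,9}; box has {1,3,4,5,6,7}; main diagonal has {1,3,4,5,6,8} → only 2 remains.
(8,3) = 2: row 8 has {1,3,5,6,7}; col 3 has {1,3,4,5,6,7,8,9}; box has {1,3,5,6,7,8} → only 2 remains.
(8,8) = 9: row 8 has {1,2,3,5,6,7}; col 8 has {2,3,5,6,7}; box has {1,2,3,5,6}; main diagonal has {1,2,3,4,5,6,8} → only 9 remains.
(8,9) = 8: row 8 has {1,2,3,5,6,7,9}; col 9 has {1,2,3,4,5,6}; box has {1,2,3,5,6,9} → only 8 remains.
(9,1) = 9: row 9 has {1,2,3,5,6,8}; col 1 has {1,2,3,5,6,7,8}; box has {1,2,3,5,6,7,8}; anti-diagonal has {1,2,3,4,5,6,7,8} → only 9 remains.
(9,8) = 4: row 9 has {1,2,3,5,6,8,9}; col 8 has {2,3,5,6,7,9}; box has {1,2,3,5,6,8,9} → only 4 remains.
(9,9) = 7: row 9 has {1,2,3,4,5,6,8,9}; col 9 has {1,2,3,4,5,6,8}; box has {1,2,3,4,5,6,8,9}; main diagonal has {1,2,3,4,5,6,8,9} → only 7 remains.
(4,8) = 8: row 4 has {1,2,3,4,5,6,7}; col 8 has {2,3,4,5,6,7,9}; box has {2,3,4,5,6,7} → only 8 remains.
(6,8) = 1: row 6 has {2,3,4,5,6,7}; col 8 has {2,3,4,5,6,7,8,9}; box has {2,3,4,5,6,7,8} → only 1 remains.
(6,9) = 9: row 6 has {1,2,3,4,5,6,7}; col 9 has {1,2,3,4,5,6,7,8}; box has {1,2,3,4,5,6,7,8} → only 9 remains.
(8,1) = 4: row 8 has {1,2,3,5,6,7,8,9}; col 1 has {1,2,3,5,6,7,8,9}; box has {1,2,3,5,6,7,8,9} → only 4 remains.
(4,5) = 9: row 4 has {1,2,3,4,5,6,7,8}; col 5 has {1,2,3,4,5,6,7}; box has {1,2,3,4,5,6,7} → only 9 remains.

321694785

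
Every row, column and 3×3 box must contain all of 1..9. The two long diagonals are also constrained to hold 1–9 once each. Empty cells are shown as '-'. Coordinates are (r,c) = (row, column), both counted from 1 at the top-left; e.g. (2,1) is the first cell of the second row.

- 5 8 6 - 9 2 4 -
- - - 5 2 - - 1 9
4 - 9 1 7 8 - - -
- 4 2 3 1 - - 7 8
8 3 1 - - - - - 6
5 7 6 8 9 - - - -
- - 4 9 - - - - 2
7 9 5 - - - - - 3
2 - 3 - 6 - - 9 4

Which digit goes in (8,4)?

(1,1) = 1 (sole candidate).
(1,5) = 3 (sole candidate).
(1,9) = 7 (sole candidate).
(2,2) = 6 (sole candidate).
(2,3) = 7 (sole candidate).
(2,6) = 4 (sole candidate).
(3,2) = 2 (sole candidate).
(3,9) = 5 (sole candidate).
(4,1) = 9 (sole candidate).
(4,7) = 5 (sole candidate).
(5,5) = 5 (sole candidate).
(5,8) = 2 (sole candidate).
(6,6) = 2 (sole candidate).
(6,8) = 3 (sole candidate).
(6,9) = 1 (sole candidate).
(7,1) = 6 (sole candidate).
(7,5) = 8 (sole candidate).
(7,7) = 7 (sole candidate).
(7,8) = 5 (sole candidate).
(8,5) = 4 (sole candidate).
(8,6) = 1 (sole candidate).
(8,8) = 8 (sole candidate).
(9,4) = 7 (sole candidate).
(9,6) = 5 (sole candidate).
(9,7) = 1 (sole candidate).
(2,1) = 3 (sole candidate).
(2,7) = 8 (sole candidate).
(3,8) = 6 (sole candidate).
(4,6) = 6 (sole candidate).
(5,4) = 4 (sole candidate).
(5,6) = 7 (sole candidate).
(5,7) = 9 (sole candidate).
(6,7) = 4 (sole candidate).
(7,2) = 1 (sole candidate).
(7,6) = 3 (sole candidate).
(8,4) = 2: row 8 has {1,3,4,5,7,8,9}; col 4 has {1,3,4,5,6,7,8,9}; box has {1,3,4,5,6,7,8,9} → only 2 remains.

2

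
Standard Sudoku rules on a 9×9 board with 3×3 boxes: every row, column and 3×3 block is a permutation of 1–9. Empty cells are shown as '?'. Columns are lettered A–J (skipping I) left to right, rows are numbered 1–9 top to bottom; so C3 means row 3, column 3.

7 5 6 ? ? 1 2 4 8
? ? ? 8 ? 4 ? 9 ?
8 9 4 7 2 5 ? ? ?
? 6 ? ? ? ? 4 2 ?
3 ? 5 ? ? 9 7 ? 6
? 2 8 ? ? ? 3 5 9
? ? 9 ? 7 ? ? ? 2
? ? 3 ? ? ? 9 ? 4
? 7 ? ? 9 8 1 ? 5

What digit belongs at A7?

5

E1 = 3: row 1 has {1,2,4,5,6,7,8}; col 5 has {2,7,9}; box has {1,2,4,5,7,8} → only 3 remains.
E2 = 6: row 2 has {4,8,9}; col 5 has {2,3,7,9}; box has {1,2,3,4,5,7,8} → only 6 remains.
G2 = 5: row 2 has {4,6,8,9}; col 7 has {1,2,3,4,7,9}; box has {2,4,8,9} → only 5 remains.
G3 = 6: row 3 has {2,4,5,7,8,9}; col 7 has {1,2,3,4,5,7,9}; box has {2,4,5,8,9} → only 6 remains.
J4 = 1: row 4 has {2,4,6}; col 9 has {2,4,5,6,8,9}; box has {2,3,4,5,6,7,9} → only 1 remains.
H5 = 8: row 5 has {3,5,6,7,9}; col 8 has {2,4,5,9}; box has {1,2,3,4,5,6,7,9} → only 8 remains.
G7 = 8: row 7 has {2,7,9}; col 7 has {1,2,3,4,5,6,7,9}; box has {1,2,4,5,9} → only 8 remains.
C9 = 2: row 9 has {1,5,7,8,9}; col 3 has {3,4,5,6,8,9}; box has {3,7,9} → only 2 remains.
D1 = 9: row 1 has {1,2,3,4,5,6,7,8}; col 4 has {7,8}; box has {1,2,3,4,5,6,7,8} → only 9 remains.
C2 = 1: row 2 has {4,5,6,8,9}; col 3 has {2,3,4,5,6,8,9}; box has {4,5,6,7,8,9} → only 1 remains.
J3 = 3: row 3 has {2,4,5,6,7,8,9}; col 9 has {1,2,4,5,6,8,9}; box has {2,4,5,6,8,9} → only 3 remains.
A4 = 9: row 4 has {1,2,4,6}; col 1 has {3,7,8}; box has {2,3,5,6,8} → only 9 remains.
C4 = 7: row 4 has {1,2,4,6,9}; col 3 has {1,2,3,4,5,6,8,9}; box has {2,3,5,6,8,9} → only 7 remains.
F4 = 3: row 4 has {1,2,4,6,7,9}; col 6 has {1,4,5,8,9}; box has {9} → only 3 remains.
F7 = 6: row 7 has {2,7,8,9}; col 6 has {1,3,4,5,8,9}; box has {7,8,9} → only 6 remains.
H7 = 3: row 7 has {2,6,7,8,9}; col 8 has {2,4,5,8,9}; box has {1,2,4,5,8,9} → only 3 remains.
F8 = 2: row 8 has {3,4,9}; col 6 has {1,3,4,5,6,8,9}; box has {6,7,8,9} → only 2 remains.
H9 = 6: row 9 has {1,2,5,7,8,9}; col 8 has {2,3,4,5,8,9}; box has {1,2,3,4,5,8,9} → only 6 remains.
A2 = 2: row 2 has {1,4,5,6,8,9}; col 1 has {3,7,8,9}; box has {1,4,5,6,7,8,9} → only 2 remains.
B2 = 3: row 2 has {1,2,4,5,6,8,9}; col 2 has {2,5,6,7,9}; box has {1,2,4,5,6,7,8,9} → only 3 remains.
J2 = 7: row 2 has {1,2,3,4,5,6,8,9}; col 9 has {1,2,3,4,5,6,8,9}; box has {2,3,4,5,6,8,9} → only 7 remains.
H3 = 1: row 3 has {2,3,4,5,6,7,8,9}; col 8 has {2,3,4,5,6,8,9}; box has {2,3,4,5,6,7,8,9} → only 1 remains.
D4 = 5: row 4 has {1,2,3,4,6,7,9}; col 4 has {7,8,9}; box has {3,9} → only 5 remains.
E4 = 8: row 4 has {1,2,3,4,5,6,7,9}; col 5 has {2,3,6,7,9}; box has {3,5,9} → only 8 remains.
F6 = 7: row 6 has {2,3,5,8,9}; col 6 has {1,2,3,4,5,6,8,9}; box has {3,5,8,9} → only 7 remains.
D8 = 1: row 8 has {2,3,4,9}; col 4 has {5,7,8,9}; box has {2,6,7,8,9} → only 1 remains.
E8 = 5: row 8 has {1,2,3,4,9}; col 5 has {2,3,6,7,8,9}; box has {1,2,6,7,8,9} → only 5 remains.
H8 = 7: row 8 has {1,2,3,4,5,9}; col 8 has {1,2,3,4,5,6,8,9}; box has {1,2,3,4,5,6,8,9} → only 7 remains.
A9 = 4: row 9 has {1,2,5,6,7,8,9}; col 1 has {2,3,7,8,9}; box has {2,3,7,9} → only 4 remains.
D9 = 3: row 9 has {1,2,4,5,6,7,8,9}; col 4 has {1,5,7,8,9}; box has {1,2,5,6,7,8,9} → only 3 remains.
A6 = 1: row 6 has {2,3,5,7,8,9}; col 1 has {2,3,4,7,8,9}; box has {2,3,5,6,7,8,9} → only 1 remains.
E6 = 4: row 6 has {1,2,3,5,7,8,9}; col 5 has {2,3,5,6,7,8,9}; box has {3,5,7,8,9} → only 4 remains.
A7 = 5: row 7 has {2,3,6,7,8,9}; col 1 has {1,2,3,4,7,8,9}; box has {2,3,4,7,9} → only 5 remains.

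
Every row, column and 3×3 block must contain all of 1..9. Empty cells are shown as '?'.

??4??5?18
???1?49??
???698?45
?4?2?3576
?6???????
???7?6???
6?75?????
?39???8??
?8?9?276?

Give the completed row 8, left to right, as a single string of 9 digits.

139467852

r1c4 = 3: row 1 has {1,4,5,8}; col 4 has {1,2,5,6,7,9}; box has {1,4,5,6,8,9} → only 3 remains.
r7c6 = 1: row 7 has {5,6,7}; col 6 has {2,3,4,5,6,8}; box has {2,5,9} → only 1 remains.
r8c4 = 4: row 8 has {3,8,9}; col 4 has {1,2,3,5,6,7,9}; box has {1,2,5,9} → only 4 remains.
r8c6 = 7: row 8 has {3,4,8,9}; col 6 has {1,2,3,4,5,6,8}; box has {1,2,4,5,9} → only 7 remains.
r9c5 = 3: row 9 has {2,6,7,8,9}; col 5 has {9}; box has {1,2,4,5,7,9} → only 3 remains.
r5c4 = 8: row 5 has {6}; col 4 has {1,2,3,4,5,6,7,9}; box has {2,3,6,7} → only 8 remains.
r5c6 = 9: row 5 has {6,8}; col 6 has {1,2,3,4,5,6,7,8}; box has {2,3,6,7,8} → only 9 remains.
r7c2 = 2: row 7 has {1,5,6,7}; col 2 has {3,4,6,8}; box has {3,6,7,8,9} → only 2 remains.
r7c5 = 8: row 7 has {1,2,5,6,7}; col 5 has {3,9}; box has {1,2,3,4,5,7,9} → only 8 remains.
r8c5 = 6: row 8 has {3,4,7,8,9}; col 5 has {3,8,9}; box has {1,2,3,4,5,7,8,9} → only 6 remains.
r4c5 = 1: row 4 has {2,3,4,5,6,7}; col 5 has {3,6,8,9}; box has {2,3,6,7,8,9} → only 1 remains.
r4c3 = 8: row 4 has {1,2,3,4,5,6,7}; col 3 has {4,7,9}; box has {4,6} → only 8 remains.
r4c1 = 9: row 4 has {1,2,3,4,5,6,7,8}; col 1 has {6}; box has {4,6,8} → only 9 remains.
r1c2 = 9: in row 1, 9 can only go here (every other open cell in that row sees a 9).
r1c7 = 6: in row 1, 6 can only go here (every other open cell in that row sees a 6).
r2c3 = 6: in row 2, 6 can only go here (every other open cell in that row sees a 6).
r2c1 = 8: in row 2, 8 can only go here (every other open cell in that row sees an 8).
r2c2 = 5: in row 2, 5 can only go here (every other open cell in that row sees a 5).
r6c2 = 1: row 6 has {6,7}; col 2 has {2,3,4,5,6,8,9}; box has {4,6,8,9} → only 1 remains.
r3c2 = 7: row 3 has {4,5,6,8,9}; col 2 has {1,2,3,4,5,6,8,9}; box has {4,5,6,8,9} → only 7 remains.
r1c1 = 2: row 1 has {1,3,4,5,6,8,9}; col 1 has {6,8,9}; box has {4,5,6,7,8,9} → only 2 remains.
r1c5 = 7: row 1 has {1,2,3,4,5,6,8,9}; col 5 has {1,3,6,8,9}; box has {1,3,4,5,6,8,9} → only 7 remains.
r2c5 = 2: row 2 has {1,4,5,6,8,9}; col 5 has {1,3,6,7,8,9}; box has {1,3,4,5,6,7,8,9} → only 2 remains.
r2c8 = 3: row 2 has {1,2,4,5,6,8,9}; col 8 has {1,4,6,7}; box has {1,4,5,6,8,9} → only 3 remains.
r2c9 = 7: row 2 has {1,2,3,4,5,6,8,9}; col 9 has {5,6,8}; box has {1,3,4,5,6,8,9} → only 7 remains.
r3c7 = 2: row 3 has {4,5,6,7,8,9}; col 7 has {5,6,7,8,9}; box has {1,3,4,5,6,7,8,9} → only 2 remains.
r5c8 = 2: row 5 has {6,8,9}; col 8 has {1,3,4,6,7}; box has {5,6,7} → only 2 remains.
r7c8 = 9: row 7 has {1,2,5,6,7,8}; col 8 has {1,2,3,4,6,7}; box has {6,7,8} → only 9 remains.
r8c8 = 5: row 8 has {3,4,6,7,8,9}; col 8 has {1,2,3,4,6,7,9}; box has {6,7,8,9} → only 5 remains.
r6c8 = 8: row 6 has {1,6,7}; col 8 has {1,2,3,4,5,6,7,9}; box has {2,5,6,7} → only 8 remains.
r8c1 = 1: row 8 has {3,4,5,6,7,8,9}; col 1 has {2,6,8,9}; box has {2,3,6,7,8,9} → only 1 remains.
r8c9 = 2: row 8 has {1,3,4,5,6,7,8,9}; col 9 has {5,6,7,8}; box has {5,6,7,8,9} → only 2 remains.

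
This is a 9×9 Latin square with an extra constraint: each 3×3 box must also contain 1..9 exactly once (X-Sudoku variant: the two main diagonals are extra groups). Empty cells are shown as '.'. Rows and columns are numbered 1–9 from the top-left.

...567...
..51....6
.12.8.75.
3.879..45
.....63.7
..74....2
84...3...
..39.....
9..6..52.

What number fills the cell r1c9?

8

r1c1 = 4: row 1 has {5,6,7}; col 1 has {3,8,9}; box has {1,2,5}; main diagonal has {2,7} → only 4 remains.
r1c3 = 9: row 1 has {4,5,6,7}; col 3 has {2,3,5,7,8}; box has {1,2,4,5} → only 9 remains.
r2c1 = 7: row 2 has {1,5,6}; col 1 has {3,4,8,9}; box has {1,2,4,5,9} → only 7 remains.
r3c1 = 6: row 3 has {1,2,5,7,8}; col 1 has {3,4,7,8,9}; box has {1,2,4,5,7,9} → only 6 remains.
r3c4 = 3: row 3 has {1,2,5,6,7,8}; col 4 has {1,4,5,6,7,9}; box has {1,5,6,7,8} → only 3 remains.
r7c4 = 2: row 7 has {3,4,8}; col 4 has {1,3,4,5,6,7,9}; box has {3,6,9} → only 2 remains.
r9c2 = 7: row 9 has {2,5,6,9}; col 2 has {1,4}; box has {3,4,8,9} → only 7 remains.
r9c3 = 1: row 9 has {2,5,6,7,9}; col 3 has {2,3,5,7,8,9}; box has {3,4,7,8,9} → only 1 remains.
r9c5 = 4: row 9 has {1,2,5,6,7,9}; col 5 has {6,8,9}; box has {2,3,6,9} → only 4 remains.
r9c6 = 8: row 9 has {1,2,4,5,6,7,9}; col 6 has {3,6,7}; box has {2,3,4,6,9} → only 8 remains.
r9c9 = 3: row 9 has {1,2,4,5,6,7,8,9}; col 9 has {2,5,6,7}; box has {2,5}; main diagonal has {2,4,7} → only 3 remains.
r2c2 = 8: row 2 has {1,5,6,7}; col 2 has {1,4,7}; box has {1,2,4,5,6,7,9}; main diagonal has {2,3,4,7} → only 8 remains.
r2c5 = 2: row 2 has {1,5,6,7,8}; col 5 has {4,6,8,9}; box has {1,3,5,6,7,8} → only 2 remains.
r2c8 = 3: row 2 has {1,2,5,6,7,8}; col 8 has {2,4,5}; box has {5,6,7}; anti-diagonal has {4,7,9} → only 3 remains.
r5c3 = 4: row 5 has {3,6,7}; col 3 has {1,2,3,5,7,8,9}; box has {3,7,8} → only 4 remains.
r5c4 = 8: row 5 has {3,4,6,7}; col 4 has {1,2,3,4,5,6,7,9}; box has {4,6,7,9} → only 8 remains.
r7c3 = 6: row 7 has {2,3,4,8}; col 3 has {1,2,3,4,5,7,8,9}; box has {1,3,4,7,8,9}; anti-diagonal has {3,4,7,9} → only 6 remains.
r1c2 = 3: row 1 has {4,5,6,7,9}; col 2 has {1,4,7,8}; box has {1,2,4,5,6,7,8,9} → only 3 remains.
r1c7 = 2: in row 1, 2 can only go here (every other open cell in that row sees a 2).
r6c5 = 3: in row 6, 3 can only go here (every other open cell in that row sees a 3).
r7c5 = 5: in row 7, 5 can only go here (every other open cell in that row sees a 5).
r5c5 = 1: row 5 has {3,4,6,7,8}; col 5 has {2,3,4,5,6,8,9}; box has {3,4,6,7,8,9}; main diagonal has {2,3,4,7,8}; anti-diagonal has {3,4,6,7,9} → only 1 remains.
r5c8 = 9: row 5 has {1,3,4,6,7,8}; col 8 has {2,3,4,5}; box has {2,3,4,5,7} → only 9 remains.
r6c6 = 5: row 6 has {2,3,4,7}; col 6 has {3,6,7,8}; box has {1,3,4,6,7,8,9}; main diagonal has {1,2,3,4,7,8} → only 5 remains.
r7c7 = 9: row 7 has {2,3,4,5,6,8}; col 7 has {2,3,5,7}; box has {2,3,5}; main diagonal has {1,2,3,4,5,7,8} → only 9 remains.
r7c9 = 1: row 7 has {2,3,4,5,6,8,9}; col 9 has {2,3,5,6,7}; box has {2,3,5,9} → only 1 remains.
r8c5 = 7: row 8 has {3,9}; col 5 has {1,2,3,4,5,6,8,9}; box has {2,3,4,5,6,8,9} → only 7 remains.
r8c6 = 1: row 8 has {3,7,9}; col 6 has {3,5,6,7,8}; box has {2,3,4,5,6,7,8,9} → only 1 remains.
r8c8 = 6: row 8 has {1,3,7,9}; col 8 has {2,3,4,5,9}; box has {1,2,3,5,9}; main diagonal has {1,2,3,4,5,7,8,9} → only 6 remains.
r1c9 = 8: row 1 has {2,3,4,5,6,7,9}; col 9 has {1,2,3,5,6,7}; box has {2,3,5,6,7}; anti-diagonal has {1,3,4,6,7,9} → only 8 remains.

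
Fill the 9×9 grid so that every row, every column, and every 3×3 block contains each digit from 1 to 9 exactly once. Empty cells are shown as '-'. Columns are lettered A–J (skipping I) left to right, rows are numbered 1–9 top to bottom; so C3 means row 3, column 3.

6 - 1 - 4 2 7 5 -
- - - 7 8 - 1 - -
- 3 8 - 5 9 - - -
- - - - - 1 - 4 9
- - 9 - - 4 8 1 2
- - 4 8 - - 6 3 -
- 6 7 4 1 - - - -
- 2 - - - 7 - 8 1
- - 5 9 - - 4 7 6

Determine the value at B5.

5

B1 = 9: row 1 has {1,2,4,5,6,7}; col 2 has {2,3,6}; box has {1,3,6,8} → only 9 remains.
D1 = 3: row 1 has {1,2,4,5,6,7,9}; col 4 has {4,7,8,9}; box has {2,4,5,7,8,9} → only 3 remains.
J1 = 8: row 1 has {1,2,3,4,5,6,7,9}; col 9 has {1,2,6,9}; box has {1,5,7} → only 8 remains.
C2 = 2: row 2 has {1,7,8}; col 3 has {1,4,5,7,8,9}; box has {1,3,6,8,9} → only 2 remains.
F2 = 6: row 2 has {1,2,7,8}; col 6 has {1,2,4,7,9}; box has {2,3,4,5,7,8,9} → only 6 remains.
H2 = 9: row 2 has {1,2,6,7,8}; col 8 has {1,3,4,5,7,8}; box has {1,5,7,8} → only 9 remains.
D3 = 1: row 3 has {3,5,8,9}; col 4 has {3,4,7,8,9}; box has {2,3,4,5,6,7,8,9} → only 1 remains.
G3 = 2: row 3 has {1,3,5,8,9}; col 7 has {1,4,6,7,8}; box has {1,5,7,8,9} → only 2 remains.
H3 = 6: row 3 has {1,2,3,5,8,9}; col 8 has {1,3,4,5,7,8,9}; box has {1,2,5,7,8,9} → only 6 remains.
J3 = 4: row 3 has {1,2,3,5,6,8,9}; col 9 has {1,2,6,8,9}; box has {1,2,5,6,7,8,9} → only 4 remains.
G4 = 5: row 4 has {1,4,9}; col 7 has {1,2,4,6,7,8}; box has {1,2,3,4,6,8,9} → only 5 remains.
F6 = 5: row 6 has {3,4,6,8}; col 6 has {1,2,4,6,7,9}; box has {1,4,8} → only 5 remains.
J6 = 7: row 6 has {3,4,5,6,8}; col 9 has {1,2,4,6,8,9}; box has {1,2,3,4,5,6,8,9} → only 7 remains.
H7 = 2: row 7 has {1,4,6,7}; col 8 has {1,3,4,5,6,7,8,9}; box has {1,4,6,7,8} → only 2 remains.
C8 = 3: row 8 has {1,2,7,8}; col 3 has {1,2,4,5,7,8,9}; box has {2,5,6,7} → only 3 remains.
E8 = 6: row 8 has {1,2,3,7,8}; col 5 has {1,4,5,8}; box has {1,4,7,9} → only 6 remains.
G8 = 9: row 8 has {1,2,3,6,7,8}; col 7 has {1,2,4,5,6,7,8}; box has {1,2,4,6,7,8} → only 9 remains.
J2 = 3: row 2 has {1,2,6,7,8,9}; col 9 has {1,2,4,6,7,8,9}; box has {1,2,4,5,6,7,8,9} → only 3 remains.
A3 = 7: row 3 has {1,2,3,4,5,6,8,9}; col 1 has {6}; box has {1,2,3,6,8,9} → only 7 remains.
C4 = 6: row 4 has {1,4,5,9}; col 3 has {1,2,3,4,5,7,8,9}; box has {4,9} → only 6 remains.
D4 = 2: row 4 has {1,4,5,6,9}; col 4 has {1,3,4,7,8,9}; box has {1,4,5,8} → only 2 remains.
D5 = 6: row 5 has {1,2,4,8,9}; col 4 has {1,2,3,4,7,8,9}; box has {1,2,4,5,8} → only 6 remains.
B6 = 1: row 6 has {3,4,5,6,7,8}; col 2 has {2,3,6,9}; box has {4,6,9} → only 1 remains.
E6 = 9: row 6 has {1,3,4,5,6,7,8}; col 5 has {1,4,5,6,8}; box has {1,2,4,5,6,8} → only 9 remains.
G7 = 3: row 7 has {1,2,4,6,7}; col 7 has {1,2,4,5,6,7,8,9}; box has {1,2,4,6,7,8,9} → only 3 remains.
J7 = 5: row 7 has {1,2,3,4,6,7}; col 9 has {1,2,3,4,6,7,8,9}; box has {1,2,3,4,6,7,8,9} → only 5 remains.
A8 = 4: row 8 has {1,2,3,6,7,8,9}; col 1 has {6,7}; box has {2,3,5,6,7} → only 4 remains.
D8 = 5: row 8 has {1,2,3,4,6,7,8,9}; col 4 has {1,2,3,4,6,7,8,9}; box has {1,4,6,7,9} → only 5 remains.
B9 = 8: row 9 has {4,5,6,7,9}; col 2 has {1,2,3,6,9}; box has {2,3,4,5,6,7} → only 8 remains.
F9 = 3: row 9 has {4,5,6,7,8,9}; col 6 has {1,2,4,5,6,7,9}; box has {1,4,5,6,7,9} → only 3 remains.
A2 = 5: row 2 has {1,2,3,6,7,8,9}; col 1 has {4,6,7}; box has {1,2,3,6,7,8,9} → only 5 remains.
B2 = 4: row 2 has {1,2,3,5,6,7,8,9}; col 2 has {1,2,3,6,8,9}; box has {1,2,3,5,6,7,8,9} → only 4 remains.
B4 = 7: row 4 has {1,2,4,5,6,9}; col 2 has {1,2,3,4,6,8,9}; box has {1,4,6,9} → only 7 remains.
E4 = 3: row 4 has {1,2,4,5,6,7,9}; col 5 has {1,4,5,6,8,9}; box has {1,2,4,5,6,8,9} → only 3 remains.
A5 = 3: row 5 has {1,2,4,6,8,9}; col 1 has {4,5,6,7}; box has {1,4,6,7,9} → only 3 remains.
B5 = 5: row 5 has {1,2,3,4,6,8,9}; col 2 has {1,2,3,4,6,7,8,9}; box has {1,3,4,6,7,9} → only 5 remains.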